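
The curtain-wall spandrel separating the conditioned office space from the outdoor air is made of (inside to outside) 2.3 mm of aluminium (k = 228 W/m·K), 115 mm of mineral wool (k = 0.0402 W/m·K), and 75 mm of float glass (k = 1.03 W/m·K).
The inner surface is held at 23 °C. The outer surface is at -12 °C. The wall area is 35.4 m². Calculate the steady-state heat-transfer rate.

Q ≈ 422 W

Using the resistance-network approach (series):
R_aluminium = L/(kA) = 0.0023/(228×35.4) = 2.85×10^-7 K/W
R_mineral wool = L/(kA) = 0.115/(0.0402×35.4) = 0.08081 K/W
R_float glass = L/(kA) = 0.075/(1.03×35.4) = 0.002057 K/W
R_total = 0.08287 K/W
Q = ΔT / R_total = 35 / 0.08287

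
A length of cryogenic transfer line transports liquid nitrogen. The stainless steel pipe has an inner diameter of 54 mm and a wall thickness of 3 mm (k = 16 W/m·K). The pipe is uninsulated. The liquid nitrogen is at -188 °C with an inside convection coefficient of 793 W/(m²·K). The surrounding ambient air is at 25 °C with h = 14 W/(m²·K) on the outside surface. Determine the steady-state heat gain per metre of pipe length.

Radial resistances (cylindrical: R_cond = ln(r_o/r_i)/(2πkL), R_conv = 1/(h·2πrL)):
R_inner film = 1/(h_i·2πr₁L) = 1/(793×2π×0.027×1) = 0.007433 K/W
R_stainless steel pipe wall = ln(30/27)/(2π×16×1) = 0.001048 K/W
R_outer film = 1/(h_o·2πr_oL) = 1/(14×2π×0.03×1) = 0.3789 K/W
R_total = 0.3874 K/W
Q = ΔT/R_total = 213/0.3874

q′ ≈ 550 W/m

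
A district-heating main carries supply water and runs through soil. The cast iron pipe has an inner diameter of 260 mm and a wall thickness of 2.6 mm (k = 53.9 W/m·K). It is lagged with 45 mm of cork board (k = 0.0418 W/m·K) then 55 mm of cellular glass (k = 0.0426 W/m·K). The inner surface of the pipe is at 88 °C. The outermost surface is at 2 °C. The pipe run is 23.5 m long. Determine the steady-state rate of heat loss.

Treating each annulus and film as a series resistance:
R_cast iron pipe wall = ln(132.6/130)/(2π×53.9×23.5) = 2.488×10^-6 K/W
R_cork board = ln(177.6/132.6)/(2π×0.0418×23.5) = 0.04734 K/W
R_cellular glass = ln(232.6/177.6)/(2π×0.0426×23.5) = 0.04289 K/W
R_total = 0.09024 K/W
Q = ΔT/R_total = 86/0.09024

Q ≈ 953 W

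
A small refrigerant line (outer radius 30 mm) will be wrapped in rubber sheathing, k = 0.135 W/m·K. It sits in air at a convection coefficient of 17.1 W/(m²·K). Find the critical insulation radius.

r_cr ≈ 7.89 mm

For a cylinder r_cr = k/h = 0.135/17.1
r_cr = 7.89 mm; since the bare radius (30 mm) is above r_cr, any added insulation will reduce heat loss.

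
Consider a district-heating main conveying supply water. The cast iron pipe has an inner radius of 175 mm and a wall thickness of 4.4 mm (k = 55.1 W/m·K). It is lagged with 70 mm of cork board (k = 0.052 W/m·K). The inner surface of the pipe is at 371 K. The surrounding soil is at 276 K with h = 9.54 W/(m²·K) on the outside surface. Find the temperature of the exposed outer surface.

Per-layer cylindrical resistances, series-summed:
R_cast iron pipe wall = ln(179.4/175)/(2π×55.1×1) = 7.173×10^-5 K/W
R_cork board = ln(249.4/179.4)/(2π×0.052×1) = 1.008 K/W
R_outer film = 1/(h_o·2πr_oL) = 1/(9.54×2π×0.2494×1) = 0.06689 K/W
R_total = 1.075 K/W
Q = ΔT/R_total = 95/1.075
Q = 88.3 W/m
T_interface = T_inner − Q·ΣR(inner→interface) = 371 − 88.3×1.008

T ≈ 282 K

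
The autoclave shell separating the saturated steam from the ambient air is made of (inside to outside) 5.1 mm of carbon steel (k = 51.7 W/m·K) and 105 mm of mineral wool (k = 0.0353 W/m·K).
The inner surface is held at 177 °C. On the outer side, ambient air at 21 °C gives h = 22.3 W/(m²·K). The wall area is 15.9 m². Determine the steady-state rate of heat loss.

Series thermal resistances:
R_carbon steel = L/(kA) = 0.0051/(51.7×15.9) = 6.204×10^-6 K/W
R_mineral wool = L/(kA) = 0.105/(0.0353×15.9) = 0.1871 K/W
R_outer film = 1/(h_o·A) = 1/(22.3×15.9) = 0.00282 K/W
R_total = 0.1899 K/W
Q = ΔT / R_total = 156 / 0.1899

Q ≈ 821 W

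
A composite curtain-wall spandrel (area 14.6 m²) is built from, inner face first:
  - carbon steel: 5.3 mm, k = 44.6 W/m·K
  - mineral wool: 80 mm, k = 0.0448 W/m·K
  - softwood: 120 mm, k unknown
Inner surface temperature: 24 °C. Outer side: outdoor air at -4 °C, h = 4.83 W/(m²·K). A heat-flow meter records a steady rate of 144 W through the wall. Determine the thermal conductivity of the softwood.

Series thermal resistances:
R_carbon steel = L/(kA) = 0.0053/(44.6×14.6) = 8.139×10^-6 K/W
R_mineral wool = L/(kA) = 0.08/(0.0448×14.6) = 0.1223 K/W
R_outer film = 1/(h_o·A) = 1/(4.83×14.6) = 0.01418 K/W
Sum of known resistances R_other = 0.1365 K/W
Total R = ΔT/Q = 28/144 = 0.1944 K/W
R_softwood = R_total − R_other = 0.05795 K/W
k = L/(R·A) = 0.12/(0.05795×14.6)

k ≈ 0.142 W/(m·K)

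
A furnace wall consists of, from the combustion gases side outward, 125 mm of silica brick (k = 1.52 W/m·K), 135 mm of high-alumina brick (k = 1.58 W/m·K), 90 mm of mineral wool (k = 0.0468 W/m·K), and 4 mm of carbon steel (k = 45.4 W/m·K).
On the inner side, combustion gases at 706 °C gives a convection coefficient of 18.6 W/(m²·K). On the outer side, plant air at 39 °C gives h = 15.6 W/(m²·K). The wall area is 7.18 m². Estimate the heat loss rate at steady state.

Q ≈ 2170 W

Series thermal resistances:
R_inner film = 1/(h_i·A) = 1/(18.6×7.18) = 0.007488 K/W
R_silica brick = L/(kA) = 0.125/(1.52×7.18) = 0.01145 K/W
R_high-alumina brick = L/(kA) = 0.135/(1.58×7.18) = 0.0119 K/W
R_mineral wool = L/(kA) = 0.09/(0.0468×7.18) = 0.2678 K/W
R_carbon steel = L/(kA) = 0.004/(45.4×7.18) = 1.227×10^-5 K/W
R_outer film = 1/(h_o·A) = 1/(15.6×7.18) = 0.008928 K/W
R_total = 0.3076 K/W
Q = ΔT / R_total = 667 / 0.3076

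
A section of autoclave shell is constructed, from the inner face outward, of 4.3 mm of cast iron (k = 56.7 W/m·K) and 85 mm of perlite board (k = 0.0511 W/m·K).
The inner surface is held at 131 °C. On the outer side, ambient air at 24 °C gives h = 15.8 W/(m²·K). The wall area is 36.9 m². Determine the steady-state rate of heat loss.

Using the resistance-network approach (series):
R_cast iron = L/(kA) = 0.0043/(56.7×36.9) = 2.055×10^-6 K/W
R_perlite board = L/(kA) = 0.085/(0.0511×36.9) = 0.04508 K/W
R_outer film = 1/(h_o·A) = 1/(15.8×36.9) = 0.001715 K/W
R_total = 0.0468 K/W
Q = ΔT / R_total = 107 / 0.0468

Q ≈ 2290 W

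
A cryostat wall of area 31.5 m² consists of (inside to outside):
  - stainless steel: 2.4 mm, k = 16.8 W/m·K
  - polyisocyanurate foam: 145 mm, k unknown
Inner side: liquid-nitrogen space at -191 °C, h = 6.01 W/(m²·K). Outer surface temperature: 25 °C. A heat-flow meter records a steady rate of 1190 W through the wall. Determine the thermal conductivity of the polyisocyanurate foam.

Series thermal resistances:
R_inner film = 1/(h_i·A) = 1/(6.01×31.5) = 0.005282 K/W
R_stainless steel = L/(kA) = 0.0024/(16.8×31.5) = 4.535×10^-6 K/W
Sum of known resistances R_other = 0.005287 K/W
Total R = ΔT/Q = 216/1190 = 0.1815 K/W
R_polyisocyanurate foam = R_total − R_other = 0.1762 K/W
k = L/(R·A) = 0.145/(0.1762×31.5)

k ≈ 0.0261 W/(m·K)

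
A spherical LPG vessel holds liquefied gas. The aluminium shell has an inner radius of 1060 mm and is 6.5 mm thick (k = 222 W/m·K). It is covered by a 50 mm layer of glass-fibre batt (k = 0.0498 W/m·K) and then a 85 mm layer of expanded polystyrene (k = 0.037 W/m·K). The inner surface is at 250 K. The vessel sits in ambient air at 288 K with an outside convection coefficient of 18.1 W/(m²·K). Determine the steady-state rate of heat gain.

Q ≈ 184 W

Spherical conduction: R = (1/r_in − 1/r_out)/(4πk) per layer; series-sum.
R_aluminium shell = (1/1.06 − 1/1.0665)/(4π×222) = 2.061×10^-6 K/W
R_glass-fibre batt = (1/1.0665 − 1/1.1165)/(4π×0.0498) = 0.0671 K/W
R_expanded polystyrene = (1/1.1165 − 1/1.2015)/(4π×0.037) = 0.1363 K/W
R_outer film = 1/(h·4πr_o²) = 1/(18.1×4π×1.2015²) = 0.003046 K/W
R_total = 0.2064 K/W
Q = ΔT/R_total = 38/0.2064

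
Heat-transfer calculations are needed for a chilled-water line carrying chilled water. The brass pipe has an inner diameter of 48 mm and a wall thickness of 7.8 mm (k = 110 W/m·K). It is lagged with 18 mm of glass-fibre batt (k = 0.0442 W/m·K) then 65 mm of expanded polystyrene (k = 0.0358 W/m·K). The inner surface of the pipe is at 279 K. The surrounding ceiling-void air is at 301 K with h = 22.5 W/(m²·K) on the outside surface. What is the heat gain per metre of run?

Radial resistances (cylindrical: R_cond = ln(r_o/r_i)/(2πkL), R_conv = 1/(h·2πrL)):
R_brass pipe wall = ln(31.8/24)/(2π×110×1) = 4.072×10^-4 K/W
R_glass-fibre batt = ln(49.8/31.8)/(2π×0.0442×1) = 1.615 K/W
R_expanded polystyrene = ln(114.8/49.8)/(2π×0.0358×1) = 3.713 K/W
R_outer film = 1/(h_o·2πr_oL) = 1/(22.5×2π×0.1148×1) = 0.06162 K/W
R_total = 5.39 K/W
Q = ΔT/R_total = 22/5.39

q′ ≈ 4.08 W/m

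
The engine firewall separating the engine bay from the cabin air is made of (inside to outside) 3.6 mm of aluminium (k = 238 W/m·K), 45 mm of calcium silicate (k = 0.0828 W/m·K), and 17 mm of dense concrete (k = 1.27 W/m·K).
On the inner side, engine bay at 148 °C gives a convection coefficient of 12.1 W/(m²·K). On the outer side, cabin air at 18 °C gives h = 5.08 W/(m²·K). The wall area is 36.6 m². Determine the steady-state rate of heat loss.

Q ≈ 5690 W

Treating each layer as a thermal resistance in series:
R_inner film = 1/(h_i·A) = 1/(12.1×36.6) = 0.002258 K/W
R_aluminium = L/(kA) = 0.0036/(238×36.6) = 4.133×10^-7 K/W
R_calcium silicate = L/(kA) = 0.045/(0.0828×36.6) = 0.01485 K/W
R_dense concrete = L/(kA) = 0.017/(1.27×36.6) = 3.657×10^-4 K/W
R_outer film = 1/(h_o·A) = 1/(5.08×36.6) = 0.005378 K/W
R_total = 0.02285 K/W
Q = ΔT / R_total = 130 / 0.02285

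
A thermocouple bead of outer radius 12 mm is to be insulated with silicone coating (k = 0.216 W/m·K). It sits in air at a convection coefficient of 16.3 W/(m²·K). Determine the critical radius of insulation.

For a sphere r_cr = 2k/h = 2×0.216/16.3
r_cr = 26.5 mm; since the bare radius (12 mm) is below r_cr, adding a thin layer of insulation will *increase* heat loss.

r_cr ≈ 26.5 mm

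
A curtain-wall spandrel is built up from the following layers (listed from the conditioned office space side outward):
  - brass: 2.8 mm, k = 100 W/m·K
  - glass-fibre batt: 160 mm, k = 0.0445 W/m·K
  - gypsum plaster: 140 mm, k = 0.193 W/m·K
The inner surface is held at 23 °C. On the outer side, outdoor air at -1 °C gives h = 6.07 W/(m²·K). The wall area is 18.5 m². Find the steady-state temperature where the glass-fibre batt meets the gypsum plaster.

T ≈ 3.76 °C

Thermal resistances in series:
R_brass = L/(kA) = 0.0028/(100×18.5) = 1.514×10^-6 K/W
R_glass-fibre batt = L/(kA) = 0.16/(0.0445×18.5) = 0.1944 K/W
R_gypsum plaster = L/(kA) = 0.14/(0.193×18.5) = 0.03921 K/W
R_outer film = 1/(h_o·A) = 1/(6.07×18.5) = 0.008905 K/W
R_total = 0.2425 K/W;  Q = ΔT/R_total = 24/0.2425 = 98.98 W
T_interface = T_inner − Q·ΣR(inner→interface) = 23 − 99×0.1944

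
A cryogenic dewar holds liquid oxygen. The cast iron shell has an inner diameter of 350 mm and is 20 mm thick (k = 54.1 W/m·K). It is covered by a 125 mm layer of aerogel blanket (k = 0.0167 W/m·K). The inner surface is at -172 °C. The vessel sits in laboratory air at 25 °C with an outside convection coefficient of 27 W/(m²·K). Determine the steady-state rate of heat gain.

Each spherical layer contributes R = (1/r_i − 1/r_o)/(4πk):
R_cast iron shell = (1/0.175 − 1/0.195)/(4π×54.1) = 8.621×10^-4 K/W
R_aerogel blanket = (1/0.195 − 1/0.32)/(4π×0.0167) = 9.546 K/W
R_outer film = 1/(h·4πr_o²) = 1/(27×4π×0.32²) = 0.02878 K/W
R_total = 9.575 K/W
Q = ΔT/R_total = 197/9.575

Q ≈ 20.6 W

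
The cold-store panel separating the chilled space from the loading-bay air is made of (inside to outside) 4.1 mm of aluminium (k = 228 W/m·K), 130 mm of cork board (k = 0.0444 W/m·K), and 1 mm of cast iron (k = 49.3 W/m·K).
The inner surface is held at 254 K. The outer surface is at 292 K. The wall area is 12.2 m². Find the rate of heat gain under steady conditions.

Q ≈ 158 W

Treating each layer as a thermal resistance in series:
R_aluminium = L/(kA) = 0.0041/(228×12.2) = 1.474×10^-6 K/W
R_cork board = L/(kA) = 0.13/(0.0444×12.2) = 0.24 K/W
R_cast iron = L/(kA) = 0.001/(49.3×12.2) = 1.663×10^-6 K/W
R_total = 0.24 K/W
Q = ΔT / R_total = 38 / 0.24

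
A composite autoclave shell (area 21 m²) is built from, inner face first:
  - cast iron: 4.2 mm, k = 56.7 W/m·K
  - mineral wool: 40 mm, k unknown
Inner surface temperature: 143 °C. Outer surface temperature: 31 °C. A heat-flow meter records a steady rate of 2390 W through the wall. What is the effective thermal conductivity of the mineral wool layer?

k ≈ 0.0406 W/(m·K)

Using the resistance-network approach (series):
R_cast iron = L/(kA) = 0.0042/(56.7×21) = 3.527×10^-6 K/W
Sum of known resistances R_other = 3.527×10^-6 K/W
Total R = ΔT/Q = 112/2390 = 0.04686 K/W
R_mineral wool = R_total − R_other = 0.04686 K/W
k = L/(R·A) = 0.04/(0.04686×21)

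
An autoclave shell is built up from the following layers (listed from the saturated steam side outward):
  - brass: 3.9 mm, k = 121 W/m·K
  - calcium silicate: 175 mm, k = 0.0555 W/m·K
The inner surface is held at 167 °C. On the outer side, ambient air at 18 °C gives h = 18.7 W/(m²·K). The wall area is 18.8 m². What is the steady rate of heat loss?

Series thermal resistances:
R_brass = L/(kA) = 0.0039/(121×18.8) = 1.714×10^-6 K/W
R_calcium silicate = L/(kA) = 0.175/(0.0555×18.8) = 0.1677 K/W
R_outer film = 1/(h_o·A) = 1/(18.7×18.8) = 0.002844 K/W
R_total = 0.1706 K/W
Q = ΔT / R_total = 149 / 0.1706

Q ≈ 874 W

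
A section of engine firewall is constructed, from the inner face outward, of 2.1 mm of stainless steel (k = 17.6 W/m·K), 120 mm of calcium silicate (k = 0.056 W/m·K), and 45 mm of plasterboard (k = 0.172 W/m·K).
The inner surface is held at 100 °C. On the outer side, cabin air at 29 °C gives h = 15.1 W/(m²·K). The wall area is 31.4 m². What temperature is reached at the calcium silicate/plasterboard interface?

T ≈ 38.4 °C

Using the resistance-network approach (series):
R_stainless steel = L/(kA) = 0.0021/(17.6×31.4) = 3.8×10^-6 K/W
R_calcium silicate = L/(kA) = 0.12/(0.056×31.4) = 0.06824 K/W
R_plasterboard = L/(kA) = 0.045/(0.172×31.4) = 0.008332 K/W
R_outer film = 1/(h_o·A) = 1/(15.1×31.4) = 0.002109 K/W
R_total = 0.07869 K/W;  Q = ΔT/R_total = 71/0.07869 = 902.3 W
T_interface = T_inner − Q·ΣR(inner→interface) = 100 − 902×0.06825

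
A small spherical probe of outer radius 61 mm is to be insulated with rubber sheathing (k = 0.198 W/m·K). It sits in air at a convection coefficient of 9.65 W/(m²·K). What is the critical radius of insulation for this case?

r_cr ≈ 41 mm

For a sphere r_cr = 2k/h = 2×0.198/9.65
r_cr = 41 mm; since the bare radius (61 mm) is above r_cr, any added insulation will reduce heat loss.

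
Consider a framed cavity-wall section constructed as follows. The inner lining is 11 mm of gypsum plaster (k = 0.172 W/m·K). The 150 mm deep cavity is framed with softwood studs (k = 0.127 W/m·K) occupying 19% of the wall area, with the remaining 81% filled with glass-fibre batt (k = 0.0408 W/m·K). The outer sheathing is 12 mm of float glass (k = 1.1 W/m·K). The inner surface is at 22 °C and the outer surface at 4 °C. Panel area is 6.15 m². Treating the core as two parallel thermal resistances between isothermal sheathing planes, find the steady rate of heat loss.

Q ≈ 41 W

Sheathing layers in series; stud and cavity paths in parallel between them.
R_inner = 0.011/(0.172×6.15) = 0.0104 K/W
R_stud  = 0.15/(0.127×0.19×6.15) = 1.011 K/W
R_cav   = 0.15/(0.0408×0.81×6.15) = 0.738 K/W
1/R_core = 1/R_stud + 1/R_cav → R_core = 0.4266 K/W
R_outer = 0.012/(1.1×6.15) = 0.001774 K/W
R_total = 0.4387 K/W
Q = ΔT/R_total = 18/0.4387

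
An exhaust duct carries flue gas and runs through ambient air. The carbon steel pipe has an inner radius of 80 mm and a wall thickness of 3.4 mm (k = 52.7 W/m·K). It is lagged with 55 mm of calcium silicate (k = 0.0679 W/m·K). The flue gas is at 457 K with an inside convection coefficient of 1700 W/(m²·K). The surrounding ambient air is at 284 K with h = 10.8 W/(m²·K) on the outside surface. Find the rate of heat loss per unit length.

q′ ≈ 134 W/m

Radial resistances (cylindrical: R_cond = ln(r_o/r_i)/(2πkL), R_conv = 1/(h·2πrL)):
R_inner film = 1/(h_i·2πr₁L) = 1/(1700×2π×0.08×1) = 0.00117 K/W
R_carbon steel pipe wall = ln(83.4/80)/(2π×52.7×1) = 1.257×10^-4 K/W
R_calcium silicate = ln(138.4/83.4)/(2π×0.0679×1) = 1.187 K/W
R_outer film = 1/(h_o·2πr_oL) = 1/(10.8×2π×0.1384×1) = 0.1065 K/W
R_total = 1.295 K/W
Q = ΔT/R_total = 173/1.295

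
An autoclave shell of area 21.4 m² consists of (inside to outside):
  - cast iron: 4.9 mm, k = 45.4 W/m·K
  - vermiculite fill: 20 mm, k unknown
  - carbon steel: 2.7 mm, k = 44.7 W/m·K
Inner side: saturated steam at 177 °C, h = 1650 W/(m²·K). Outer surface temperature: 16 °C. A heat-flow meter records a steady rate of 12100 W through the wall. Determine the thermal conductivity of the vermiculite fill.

Thermal resistances in series:
R_inner film = 1/(h_i·A) = 1/(1650×21.4) = 2.832×10^-5 K/W
R_cast iron = L/(kA) = 0.0049/(45.4×21.4) = 5.043×10^-6 K/W
R_carbon steel = L/(kA) = 0.0027/(44.7×21.4) = 2.823×10^-6 K/W
Sum of known resistances R_other = 3.619×10^-5 K/W
Total R = ΔT/Q = 161/12100 = 0.01331 K/W
R_vermiculite fill = R_total − R_other = 0.01327 K/W
k = L/(R·A) = 0.02/(0.01327×21.4)

k ≈ 0.0704 W/(m·K)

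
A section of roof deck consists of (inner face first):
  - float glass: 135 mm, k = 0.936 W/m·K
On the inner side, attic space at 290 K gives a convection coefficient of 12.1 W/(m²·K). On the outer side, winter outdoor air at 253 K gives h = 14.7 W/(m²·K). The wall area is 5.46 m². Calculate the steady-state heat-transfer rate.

Thermal resistances in series:
R_inner film = 1/(h_i·A) = 1/(12.1×5.46) = 0.01514 K/W
R_float glass = L/(kA) = 0.135/(0.936×5.46) = 0.02642 K/W
R_outer film = 1/(h_o·A) = 1/(14.7×5.46) = 0.01246 K/W
R_total = 0.05401 K/W
Q = ΔT / R_total = 37 / 0.05401

Q ≈ 685 W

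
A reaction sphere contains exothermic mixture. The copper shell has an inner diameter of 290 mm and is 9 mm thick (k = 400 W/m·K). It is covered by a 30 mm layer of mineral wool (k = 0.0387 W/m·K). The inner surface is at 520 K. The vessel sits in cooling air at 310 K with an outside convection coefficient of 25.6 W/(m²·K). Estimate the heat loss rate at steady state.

Radial (spherical) resistances in series:
R_copper shell = (1/0.145 − 1/0.154)/(4π×400) = 8.018×10^-5 K/W
R_mineral wool = (1/0.154 − 1/0.184)/(4π×0.0387) = 2.177 K/W
R_outer film = 1/(h·4πr_o²) = 1/(25.6×4π×0.184²) = 0.09182 K/W
R_total = 2.269 K/W
Q = ΔT/R_total = 210/2.269

Q ≈ 92.6 W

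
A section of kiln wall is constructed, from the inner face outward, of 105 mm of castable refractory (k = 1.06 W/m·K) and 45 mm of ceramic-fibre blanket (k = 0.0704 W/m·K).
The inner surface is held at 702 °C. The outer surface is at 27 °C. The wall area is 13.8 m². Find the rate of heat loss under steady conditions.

Series thermal resistances:
R_castable refractory = L/(kA) = 0.105/(1.06×13.8) = 0.007178 K/W
R_ceramic-fibre blanket = L/(kA) = 0.045/(0.0704×13.8) = 0.04632 K/W
R_total = 0.0535 K/W
Q = ΔT / R_total = 675 / 0.0535

Q ≈ 12600 W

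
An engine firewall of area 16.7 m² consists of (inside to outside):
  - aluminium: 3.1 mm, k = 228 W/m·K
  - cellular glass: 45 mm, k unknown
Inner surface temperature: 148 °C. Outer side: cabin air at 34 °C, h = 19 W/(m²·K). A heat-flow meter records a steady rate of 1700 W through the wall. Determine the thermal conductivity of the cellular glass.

k ≈ 0.0422 W/(m·K)

Thermal resistances in series:
R_aluminium = L/(kA) = 0.0031/(228×16.7) = 8.142×10^-7 K/W
R_outer film = 1/(h_o·A) = 1/(19×16.7) = 0.003152 K/W
Sum of known resistances R_other = 0.003152 K/W
Total R = ΔT/Q = 114/1700 = 0.06706 K/W
R_cellular glass = R_total − R_other = 0.06391 K/W
k = L/(R·A) = 0.045/(0.06391×16.7)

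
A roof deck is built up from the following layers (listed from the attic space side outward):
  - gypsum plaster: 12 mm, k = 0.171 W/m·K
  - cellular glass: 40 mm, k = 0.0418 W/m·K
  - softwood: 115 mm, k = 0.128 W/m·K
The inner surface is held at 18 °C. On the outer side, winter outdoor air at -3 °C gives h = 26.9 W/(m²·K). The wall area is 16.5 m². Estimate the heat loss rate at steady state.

Treating each layer as a thermal resistance in series:
R_gypsum plaster = L/(kA) = 0.012/(0.171×16.5) = 0.004253 K/W
R_cellular glass = L/(kA) = 0.04/(0.0418×16.5) = 0.058 K/W
R_softwood = L/(kA) = 0.115/(0.128×16.5) = 0.05445 K/W
R_outer film = 1/(h_o·A) = 1/(26.9×16.5) = 0.002253 K/W
R_total = 0.119 K/W
Q = ΔT / R_total = 21 / 0.119

Q ≈ 177 W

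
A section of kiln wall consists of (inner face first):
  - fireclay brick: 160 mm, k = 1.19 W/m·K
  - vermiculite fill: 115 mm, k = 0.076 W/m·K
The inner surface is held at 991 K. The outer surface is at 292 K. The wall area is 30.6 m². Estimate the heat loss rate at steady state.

Q ≈ 13000 W

Using the resistance-network approach (series):
R_fireclay brick = L/(kA) = 0.16/(1.19×30.6) = 0.004394 K/W
R_vermiculite fill = L/(kA) = 0.115/(0.076×30.6) = 0.04945 K/W
R_total = 0.05384 K/W
Q = ΔT / R_total = 699 / 0.05384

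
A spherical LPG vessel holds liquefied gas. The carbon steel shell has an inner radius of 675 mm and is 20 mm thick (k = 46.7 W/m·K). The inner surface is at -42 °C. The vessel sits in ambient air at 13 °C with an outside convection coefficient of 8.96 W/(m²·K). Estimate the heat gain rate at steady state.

Q ≈ 2980 W

Each spherical layer contributes R = (1/r_i − 1/r_o)/(4πk):
R_carbon steel shell = (1/0.675 − 1/0.695)/(4π×46.7) = 7.265×10^-5 K/W
R_outer film = 1/(h·4πr_o²) = 1/(8.96×4π×0.695²) = 0.01839 K/W
R_total = 0.01846 K/W
Q = ΔT/R_total = 55/0.01846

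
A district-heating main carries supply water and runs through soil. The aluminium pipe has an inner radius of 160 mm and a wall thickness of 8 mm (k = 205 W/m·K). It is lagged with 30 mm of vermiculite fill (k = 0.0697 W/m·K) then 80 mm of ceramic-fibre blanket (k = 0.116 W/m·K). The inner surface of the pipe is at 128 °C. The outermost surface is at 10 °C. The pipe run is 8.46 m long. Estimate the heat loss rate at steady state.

Q ≈ 1190 W

Per-layer cylindrical resistances, series-summed:
R_aluminium pipe wall = ln(168/160)/(2π×205×8.46) = 4.477×10^-6 K/W
R_vermiculite fill = ln(198/168)/(2π×0.0697×8.46) = 0.04435 K/W
R_ceramic-fibre blanket = ln(278/198)/(2π×0.116×8.46) = 0.05504 K/W
R_total = 0.09939 K/W
Q = ΔT/R_total = 118/0.09939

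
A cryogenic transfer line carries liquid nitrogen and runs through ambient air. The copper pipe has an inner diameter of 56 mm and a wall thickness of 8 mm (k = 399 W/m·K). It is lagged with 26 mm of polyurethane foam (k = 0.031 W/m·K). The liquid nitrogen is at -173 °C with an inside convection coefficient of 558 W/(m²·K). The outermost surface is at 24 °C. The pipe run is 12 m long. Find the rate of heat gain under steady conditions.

Q ≈ 844 W

For a radial system each layer contributes R = ln(r_out/r_in)/(2πkL); films add R = 1/(hA).
R_inner film = 1/(h_i·2πr₁L) = 1/(558×2π×0.028×12) = 8.489×10^-4 K/W
R_copper pipe wall = ln(36/28)/(2π×399×12) = 8.354×10^-6 K/W
R_polyurethane foam = ln(62/36)/(2π×0.031×12) = 0.2326 K/W
R_total = 0.2334 K/W
Q = ΔT/R_total = 197/0.2334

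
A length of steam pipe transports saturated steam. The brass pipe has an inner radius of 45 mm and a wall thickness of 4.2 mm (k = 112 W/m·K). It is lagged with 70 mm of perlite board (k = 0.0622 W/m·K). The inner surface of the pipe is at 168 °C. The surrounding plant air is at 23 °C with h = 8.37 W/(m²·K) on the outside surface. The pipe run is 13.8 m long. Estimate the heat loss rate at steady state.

Q ≈ 826 W

Treating each annulus and film as a series resistance:
R_brass pipe wall = ln(49.2/45)/(2π×112×13.8) = 9.188×10^-6 K/W
R_perlite board = ln(119.2/49.2)/(2π×0.0622×13.8) = 0.1641 K/W
R_outer film = 1/(h_o·2πr_oL) = 1/(8.37×2π×0.1192×13.8) = 0.01156 K/W
R_total = 0.1756 K/W
Q = ΔT/R_total = 145/0.1756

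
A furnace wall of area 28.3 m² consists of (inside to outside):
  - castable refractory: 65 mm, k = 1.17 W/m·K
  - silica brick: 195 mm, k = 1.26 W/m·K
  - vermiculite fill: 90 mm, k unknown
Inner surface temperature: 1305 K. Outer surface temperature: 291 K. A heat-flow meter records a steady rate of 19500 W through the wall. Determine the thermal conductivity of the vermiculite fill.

k ≈ 0.0714 W/(m·K)

Treating each layer as a thermal resistance in series:
R_castable refractory = L/(kA) = 0.065/(1.17×28.3) = 0.001963 K/W
R_silica brick = L/(kA) = 0.195/(1.26×28.3) = 0.005469 K/W
Sum of known resistances R_other = 0.007432 K/W
Total R = ΔT/Q = 1014/19500 = 0.052 K/W
R_vermiculite fill = R_total − R_other = 0.04457 K/W
k = L/(R·A) = 0.09/(0.04457×28.3)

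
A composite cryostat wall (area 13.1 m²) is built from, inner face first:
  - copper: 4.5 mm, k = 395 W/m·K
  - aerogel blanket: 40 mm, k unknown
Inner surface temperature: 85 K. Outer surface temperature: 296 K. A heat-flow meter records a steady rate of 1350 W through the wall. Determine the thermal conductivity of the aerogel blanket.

k ≈ 0.0195 W/(m·K)

Thermal resistances in series:
R_copper = L/(kA) = 0.0045/(395×13.1) = 8.696×10^-7 K/W
Sum of known resistances R_other = 8.696×10^-7 K/W
Total R = ΔT/Q = 211/1350 = 0.1563 K/W
R_aerogel blanket = R_total − R_other = 0.1563 K/W
k = L/(R·A) = 0.04/(0.1563×13.1)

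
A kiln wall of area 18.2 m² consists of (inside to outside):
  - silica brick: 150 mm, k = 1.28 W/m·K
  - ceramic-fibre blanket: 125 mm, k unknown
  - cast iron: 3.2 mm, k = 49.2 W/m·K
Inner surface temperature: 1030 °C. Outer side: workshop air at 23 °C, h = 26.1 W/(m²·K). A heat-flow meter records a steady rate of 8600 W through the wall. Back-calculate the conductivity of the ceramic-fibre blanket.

k ≈ 0.0633 W/(m·K)

Model the wall as resistances in series:
R_silica brick = L/(kA) = 0.15/(1.28×18.2) = 0.006439 K/W
R_cast iron = L/(kA) = 0.0032/(49.2×18.2) = 3.574×10^-6 K/W
R_outer film = 1/(h_o·A) = 1/(26.1×18.2) = 0.002105 K/W
Sum of known resistances R_other = 0.008548 K/W
Total R = ΔT/Q = 1007/8600 = 0.1171 K/W
R_ceramic-fibre blanket = R_total − R_other = 0.1085 K/W
k = L/(R·A) = 0.125/(0.1085×18.2)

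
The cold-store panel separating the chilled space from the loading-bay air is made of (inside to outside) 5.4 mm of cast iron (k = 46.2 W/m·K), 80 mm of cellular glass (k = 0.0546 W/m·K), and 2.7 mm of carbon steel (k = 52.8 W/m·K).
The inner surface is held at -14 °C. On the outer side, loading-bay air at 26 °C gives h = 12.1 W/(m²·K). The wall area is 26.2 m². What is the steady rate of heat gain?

Treating each layer as a thermal resistance in series:
R_cast iron = L/(kA) = 0.0054/(46.2×26.2) = 4.461×10^-6 K/W
R_cellular glass = L/(kA) = 0.08/(0.0546×26.2) = 0.05592 K/W
R_carbon steel = L/(kA) = 0.0027/(52.8×26.2) = 1.952×10^-6 K/W
R_outer film = 1/(h_o·A) = 1/(12.1×26.2) = 0.003154 K/W
R_total = 0.05908 K/W
Q = ΔT / R_total = 40 / 0.05908

Q ≈ 677 W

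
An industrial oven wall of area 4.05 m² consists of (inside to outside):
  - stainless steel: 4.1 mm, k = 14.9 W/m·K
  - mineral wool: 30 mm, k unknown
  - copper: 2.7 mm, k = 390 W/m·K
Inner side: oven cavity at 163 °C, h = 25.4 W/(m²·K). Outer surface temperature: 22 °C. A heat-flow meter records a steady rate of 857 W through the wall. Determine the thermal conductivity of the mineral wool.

Using the resistance-network approach (series):
R_inner film = 1/(h_i·A) = 1/(25.4×4.05) = 0.009721 K/W
R_stainless steel = L/(kA) = 0.0041/(14.9×4.05) = 6.794×10^-5 K/W
R_copper = L/(kA) = 0.0027/(390×4.05) = 1.709×10^-6 K/W
Sum of known resistances R_other = 0.009791 K/W
Total R = ΔT/Q = 141/857 = 0.1645 K/W
R_mineral wool = R_total − R_other = 0.1547 K/W
k = L/(R·A) = 0.03/(0.1547×4.05)

k ≈ 0.0479 W/(m·K)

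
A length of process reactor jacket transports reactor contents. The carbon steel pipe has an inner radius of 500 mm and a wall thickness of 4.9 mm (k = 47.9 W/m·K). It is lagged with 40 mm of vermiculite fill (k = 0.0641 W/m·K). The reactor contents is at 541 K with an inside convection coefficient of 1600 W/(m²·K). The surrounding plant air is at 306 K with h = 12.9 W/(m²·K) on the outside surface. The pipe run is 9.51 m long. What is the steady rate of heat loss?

For a radial system each layer contributes R = ln(r_out/r_in)/(2πkL); films add R = 1/(hA).
R_inner film = 1/(h_i·2πr₁L) = 1/(1600×2π×0.5×9.51) = 2.092×10^-5 K/W
R_carbon steel pipe wall = ln(504.9/500)/(2π×47.9×9.51) = 3.407×10^-6 K/W
R_vermiculite fill = ln(544.9/504.9)/(2π×0.0641×9.51) = 0.01991 K/W
R_outer film = 1/(h_o·2πr_oL) = 1/(12.9×2π×0.5449×9.51) = 0.002381 K/W
R_total = 0.02231 K/W
Q = ΔT/R_total = 235/0.02231

Q ≈ 10500 W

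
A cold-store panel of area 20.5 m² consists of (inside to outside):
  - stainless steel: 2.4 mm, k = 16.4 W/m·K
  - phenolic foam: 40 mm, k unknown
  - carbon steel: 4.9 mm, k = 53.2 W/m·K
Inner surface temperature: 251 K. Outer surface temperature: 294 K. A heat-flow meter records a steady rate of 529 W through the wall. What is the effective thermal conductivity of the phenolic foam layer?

k ≈ 0.024 W/(m·K)

Treating each layer as a thermal resistance in series:
R_stainless steel = L/(kA) = 0.0024/(16.4×20.5) = 7.139×10^-6 K/W
R_carbon steel = L/(kA) = 0.0049/(53.2×20.5) = 4.493×10^-6 K/W
Sum of known resistances R_other = 1.163×10^-5 K/W
Total R = ΔT/Q = 43/529 = 0.08129 K/W
R_phenolic foam = R_total − R_other = 0.08127 K/W
k = L/(R·A) = 0.04/(0.08127×20.5)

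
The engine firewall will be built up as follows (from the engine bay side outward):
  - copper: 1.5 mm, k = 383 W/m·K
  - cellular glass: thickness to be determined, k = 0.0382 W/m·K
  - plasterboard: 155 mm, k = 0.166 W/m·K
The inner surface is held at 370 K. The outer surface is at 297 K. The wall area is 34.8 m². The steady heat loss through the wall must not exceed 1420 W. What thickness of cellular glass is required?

L ≈ 32.7 mm

Thermal resistances in series:
R_copper = L/(kA) = 0.0015/(383×34.8) = 1.125×10^-7 K/W
R_plasterboard = L/(kA) = 0.155/(0.166×34.8) = 0.02683 K/W
Sum of the known resistances R_other = 0.02683 K/W
Required total resistance R_tot = ΔT/Q_allow = 73/1420 = 0.05141 K/W
R_cellular glass = R_tot − R_other = 0.02458 K/W
L = R·k·A = 0.02458×0.0382×34.8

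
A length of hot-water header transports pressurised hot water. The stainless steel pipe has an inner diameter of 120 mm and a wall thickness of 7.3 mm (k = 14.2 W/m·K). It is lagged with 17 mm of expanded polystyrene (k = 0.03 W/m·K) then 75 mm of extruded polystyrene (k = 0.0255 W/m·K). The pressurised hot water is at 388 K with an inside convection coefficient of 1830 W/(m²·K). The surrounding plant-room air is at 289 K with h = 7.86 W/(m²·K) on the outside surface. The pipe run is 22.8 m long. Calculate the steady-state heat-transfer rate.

For a radial system each layer contributes R = ln(r_out/r_in)/(2πkL); films add R = 1/(hA).
R_inner film = 1/(h_i·2πr₁L) = 1/(1830×2π×0.06×22.8) = 6.357×10^-5 K/W
R_stainless steel pipe wall = ln(67.3/60)/(2π×14.2×22.8) = 5.644×10^-5 K/W
R_expanded polystyrene = ln(84.3/67.3)/(2π×0.03×22.8) = 0.05241 K/W
R_extruded polystyrene = ln(159.3/84.3)/(2π×0.0255×22.8) = 0.1742 K/W
R_outer film = 1/(h_o·2πr_oL) = 1/(7.86×2π×0.1593×22.8) = 0.005575 K/W
R_total = 0.2323 K/W
Q = ΔT/R_total = 99/0.2323

Q ≈ 426 W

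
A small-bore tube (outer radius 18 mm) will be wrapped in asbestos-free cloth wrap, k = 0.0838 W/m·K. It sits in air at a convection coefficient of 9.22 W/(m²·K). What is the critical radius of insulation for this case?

For a cylinder r_cr = k/h = 0.0838/9.22
r_cr = 9.09 mm; since the bare radius (18 mm) is above r_cr, any added insulation will reduce heat loss.

r_cr ≈ 9.09 mm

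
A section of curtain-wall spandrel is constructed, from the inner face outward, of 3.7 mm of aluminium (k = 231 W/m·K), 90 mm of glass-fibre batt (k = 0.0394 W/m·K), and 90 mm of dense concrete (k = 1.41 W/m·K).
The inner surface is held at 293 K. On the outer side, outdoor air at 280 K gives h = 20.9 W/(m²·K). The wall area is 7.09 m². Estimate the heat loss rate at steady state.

Using the resistance-network approach (series):
R_aluminium = L/(kA) = 0.0037/(231×7.09) = 2.259×10^-6 K/W
R_glass-fibre batt = L/(kA) = 0.09/(0.0394×7.09) = 0.3222 K/W
R_dense concrete = L/(kA) = 0.09/(1.41×7.09) = 0.009003 K/W
R_outer film = 1/(h_o·A) = 1/(20.9×7.09) = 0.006749 K/W
R_total = 0.3379 K/W
Q = ΔT / R_total = 13 / 0.3379

Q ≈ 38.5 W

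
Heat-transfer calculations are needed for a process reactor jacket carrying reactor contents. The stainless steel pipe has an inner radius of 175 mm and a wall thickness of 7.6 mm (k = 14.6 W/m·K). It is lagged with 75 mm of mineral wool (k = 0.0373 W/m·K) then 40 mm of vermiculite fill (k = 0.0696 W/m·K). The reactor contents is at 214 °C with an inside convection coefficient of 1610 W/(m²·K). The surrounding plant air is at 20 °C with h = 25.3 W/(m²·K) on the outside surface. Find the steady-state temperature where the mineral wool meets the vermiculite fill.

T ≈ 57.4 °C

Treating each annulus and film as a series resistance:
R_inner film = 1/(h_i·2πr₁L) = 1/(1610×2π×0.175×1) = 5.649×10^-4 K/W
R_stainless steel pipe wall = ln(182.6/175)/(2π×14.6×1) = 4.634×10^-4 K/W
R_mineral wool = ln(257.6/182.6)/(2π×0.0373×1) = 1.468 K/W
R_vermiculite fill = ln(297.6/257.6)/(2π×0.0696×1) = 0.3301 K/W
R_outer film = 1/(h_o·2πr_oL) = 1/(25.3×2π×0.2976×1) = 0.02114 K/W
R_total = 1.821 K/W
Q = ΔT/R_total = 194/1.821
Q = 107 W/m
T_interface = T_inner − Q·ΣR(inner→interface) = 214 − 107×1.469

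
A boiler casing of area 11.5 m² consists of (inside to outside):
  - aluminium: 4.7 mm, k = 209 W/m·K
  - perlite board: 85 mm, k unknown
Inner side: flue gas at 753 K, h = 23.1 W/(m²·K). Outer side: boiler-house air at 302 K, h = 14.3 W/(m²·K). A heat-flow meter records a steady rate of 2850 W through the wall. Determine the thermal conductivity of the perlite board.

Using the resistance-network approach (series):
R_inner film = 1/(h_i·A) = 1/(23.1×11.5) = 0.003764 K/W
R_aluminium = L/(kA) = 0.0047/(209×11.5) = 1.955×10^-6 K/W
R_outer film = 1/(h_o·A) = 1/(14.3×11.5) = 0.006081 K/W
Sum of known resistances R_other = 0.009847 K/W
Total R = ΔT/Q = 451/2850 = 0.1582 K/W
R_perlite board = R_total − R_other = 0.1484 K/W
k = L/(R·A) = 0.085/(0.1484×11.5)

k ≈ 0.0498 W/(m·K)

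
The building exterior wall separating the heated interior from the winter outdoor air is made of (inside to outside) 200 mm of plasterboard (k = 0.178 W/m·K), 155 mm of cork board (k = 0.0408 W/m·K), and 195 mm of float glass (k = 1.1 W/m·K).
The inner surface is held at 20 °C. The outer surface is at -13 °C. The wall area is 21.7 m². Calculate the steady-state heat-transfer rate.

Model the wall as resistances in series:
R_plasterboard = L/(kA) = 0.2/(0.178×21.7) = 0.05178 K/W
R_cork board = L/(kA) = 0.155/(0.0408×21.7) = 0.1751 K/W
R_float glass = L/(kA) = 0.195/(1.1×21.7) = 0.008169 K/W
R_total = 0.235 K/W
Q = ΔT / R_total = 33 / 0.235

Q ≈ 140 W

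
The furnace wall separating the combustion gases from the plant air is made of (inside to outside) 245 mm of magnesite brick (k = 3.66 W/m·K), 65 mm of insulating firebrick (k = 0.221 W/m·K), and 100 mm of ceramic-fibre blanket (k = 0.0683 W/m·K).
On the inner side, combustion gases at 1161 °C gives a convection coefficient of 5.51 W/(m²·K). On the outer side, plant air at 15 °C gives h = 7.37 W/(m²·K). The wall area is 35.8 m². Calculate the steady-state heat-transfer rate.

Q ≈ 19200 W

Treating each layer as a thermal resistance in series:
R_inner film = 1/(h_i·A) = 1/(5.51×35.8) = 0.00507 K/W
R_magnesite brick = L/(kA) = 0.245/(3.66×35.8) = 0.00187 K/W
R_insulating firebrick = L/(kA) = 0.065/(0.221×35.8) = 0.008216 K/W
R_ceramic-fibre blanket = L/(kA) = 0.1/(0.0683×35.8) = 0.0409 K/W
R_outer film = 1/(h_o·A) = 1/(7.37×35.8) = 0.00379 K/W
R_total = 0.05984 K/W
Q = ΔT / R_total = 1146 / 0.05984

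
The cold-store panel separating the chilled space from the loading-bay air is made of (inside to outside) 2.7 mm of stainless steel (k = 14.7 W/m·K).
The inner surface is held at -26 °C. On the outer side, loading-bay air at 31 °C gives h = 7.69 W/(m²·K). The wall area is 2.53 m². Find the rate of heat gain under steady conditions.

Model the wall as resistances in series:
R_stainless steel = L/(kA) = 0.0027/(14.7×2.53) = 7.26×10^-5 K/W
R_outer film = 1/(h_o·A) = 1/(7.69×2.53) = 0.0514 K/W
R_total = 0.05147 K/W
Q = ΔT / R_total = 57 / 0.05147

Q ≈ 1110 W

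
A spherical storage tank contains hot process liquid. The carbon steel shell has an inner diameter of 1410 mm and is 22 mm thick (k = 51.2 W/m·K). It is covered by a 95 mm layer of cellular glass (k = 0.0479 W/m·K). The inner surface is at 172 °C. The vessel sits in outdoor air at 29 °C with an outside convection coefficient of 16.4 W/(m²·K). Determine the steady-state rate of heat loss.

Each spherical layer contributes R = (1/r_i − 1/r_o)/(4πk):
R_carbon steel shell = (1/0.705 − 1/0.727)/(4π×51.2) = 6.671×10^-5 K/W
R_cellular glass = (1/0.727 − 1/0.822)/(4π×0.0479) = 0.2641 K/W
R_outer film = 1/(h·4πr_o²) = 1/(16.4×4π×0.822²) = 0.007181 K/W
R_total = 0.2714 K/W
Q = ΔT/R_total = 143/0.2714

Q ≈ 527 W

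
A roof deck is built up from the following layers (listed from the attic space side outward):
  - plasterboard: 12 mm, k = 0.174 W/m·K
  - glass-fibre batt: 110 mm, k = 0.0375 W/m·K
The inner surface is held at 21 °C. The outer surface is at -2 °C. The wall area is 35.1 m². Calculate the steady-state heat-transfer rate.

Q ≈ 269 W

Treating each layer as a thermal resistance in series:
R_plasterboard = L/(kA) = 0.012/(0.174×35.1) = 0.001965 K/W
R_glass-fibre batt = L/(kA) = 0.11/(0.0375×35.1) = 0.08357 K/W
R_total = 0.08554 K/W
Q = ΔT / R_total = 23 / 0.08554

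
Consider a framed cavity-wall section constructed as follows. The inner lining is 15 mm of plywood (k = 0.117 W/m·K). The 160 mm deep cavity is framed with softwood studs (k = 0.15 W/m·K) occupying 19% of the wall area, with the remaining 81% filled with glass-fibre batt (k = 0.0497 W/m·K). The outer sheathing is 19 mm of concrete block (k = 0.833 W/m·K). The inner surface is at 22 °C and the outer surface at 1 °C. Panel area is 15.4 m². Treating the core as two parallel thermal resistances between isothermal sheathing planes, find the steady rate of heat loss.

Q ≈ 131 W

Sheathing layers in series; stud and cavity paths in parallel between them.
R_inner = 0.015/(0.117×15.4) = 0.008325 K/W
R_stud  = 0.16/(0.15×0.19×15.4) = 0.3645 K/W
R_cav   = 0.16/(0.0497×0.81×15.4) = 0.2581 K/W
1/R_core = 1/R_stud + 1/R_cav → R_core = 0.1511 K/W
R_outer = 0.019/(0.833×15.4) = 0.001481 K/W
R_total = 0.1609 K/W
Q = ΔT/R_total = 21/0.1609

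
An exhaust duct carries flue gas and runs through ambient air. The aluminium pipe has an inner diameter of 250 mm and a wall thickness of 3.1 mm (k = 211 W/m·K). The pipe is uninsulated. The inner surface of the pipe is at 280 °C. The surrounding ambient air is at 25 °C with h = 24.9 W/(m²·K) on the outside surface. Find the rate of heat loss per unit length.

q′ ≈ 5110 W/m

Per-layer cylindrical resistances, series-summed:
R_aluminium pipe wall = ln(128.1/125)/(2π×211×1) = 1.848×10^-5 K/W
R_outer film = 1/(h_o·2πr_oL) = 1/(24.9×2π×0.1281×1) = 0.0499 K/W
R_total = 0.04992 K/W
Q = ΔT/R_total = 255/0.04992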